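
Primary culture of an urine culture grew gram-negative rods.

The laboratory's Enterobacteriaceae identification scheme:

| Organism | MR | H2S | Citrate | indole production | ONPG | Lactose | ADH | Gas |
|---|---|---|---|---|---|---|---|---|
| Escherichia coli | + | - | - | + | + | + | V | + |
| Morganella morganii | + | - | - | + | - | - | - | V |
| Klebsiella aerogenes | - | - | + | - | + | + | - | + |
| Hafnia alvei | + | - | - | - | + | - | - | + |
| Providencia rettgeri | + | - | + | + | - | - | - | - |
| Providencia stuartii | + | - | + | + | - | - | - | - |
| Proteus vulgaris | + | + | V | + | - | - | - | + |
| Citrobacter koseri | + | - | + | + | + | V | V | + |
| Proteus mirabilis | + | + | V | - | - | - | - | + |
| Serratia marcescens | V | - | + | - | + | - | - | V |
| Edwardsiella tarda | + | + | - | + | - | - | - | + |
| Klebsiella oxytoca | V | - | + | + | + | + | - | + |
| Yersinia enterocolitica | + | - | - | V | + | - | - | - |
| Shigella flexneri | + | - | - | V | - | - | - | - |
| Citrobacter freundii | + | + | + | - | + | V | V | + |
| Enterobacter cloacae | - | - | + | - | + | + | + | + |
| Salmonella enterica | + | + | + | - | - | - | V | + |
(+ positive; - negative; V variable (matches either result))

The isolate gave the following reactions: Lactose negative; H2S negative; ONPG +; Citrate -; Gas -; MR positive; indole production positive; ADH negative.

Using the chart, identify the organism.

Yersinia enterocolitica

H2S -: excludes 5 organisms — 12 left.
MR +: excludes Klebsiella aerogenes, Enterobacter cloacae — 10 left.
ADH -: all 10 remaining candidates are consistent.
Lactose -: excludes Escherichia coli, Klebsiella oxytoca — 8 left.
Citrate -: excludes Providencia rettgeri, Providencia stuartii, Citrobacter koseri, Serratia marcescens — 4 left.
Gas -: excludes Hafnia alvei — 3 left.
ONPG +: excludes Morganella morganii, Shigella flexneri — 1 left.
indole production +: the one remaining candidate is consistent.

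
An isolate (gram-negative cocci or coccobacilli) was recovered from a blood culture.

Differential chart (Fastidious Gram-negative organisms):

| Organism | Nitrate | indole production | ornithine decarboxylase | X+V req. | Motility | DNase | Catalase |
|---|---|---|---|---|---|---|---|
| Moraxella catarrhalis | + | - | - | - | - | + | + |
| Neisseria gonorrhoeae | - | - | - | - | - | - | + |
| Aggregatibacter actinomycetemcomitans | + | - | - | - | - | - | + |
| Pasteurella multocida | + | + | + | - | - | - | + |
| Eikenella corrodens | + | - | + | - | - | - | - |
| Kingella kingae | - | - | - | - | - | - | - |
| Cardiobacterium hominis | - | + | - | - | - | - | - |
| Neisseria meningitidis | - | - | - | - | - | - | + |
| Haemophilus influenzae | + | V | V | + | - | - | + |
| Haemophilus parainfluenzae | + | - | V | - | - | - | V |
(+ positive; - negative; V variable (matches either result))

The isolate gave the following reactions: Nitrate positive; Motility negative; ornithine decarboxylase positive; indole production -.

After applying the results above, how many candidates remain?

Nitrate +: excludes Neisseria gonorrhoeae, Kingella kingae, Cardiobacterium hominis, Neisseria meningitidis — 6 left.
ornithine decarboxylase +: excludes Moraxella catarrhalis, Aggregatibacter actinomycetemcomitans — 4 left.
Motility -: all 4 remaining candidates are consistent.
indole production -: excludes Pasteurella multocida — 3 left.
Still consistent: Eikenella corrodens, Haemophilus influenzae, Haemophilus parainfluenzae.

3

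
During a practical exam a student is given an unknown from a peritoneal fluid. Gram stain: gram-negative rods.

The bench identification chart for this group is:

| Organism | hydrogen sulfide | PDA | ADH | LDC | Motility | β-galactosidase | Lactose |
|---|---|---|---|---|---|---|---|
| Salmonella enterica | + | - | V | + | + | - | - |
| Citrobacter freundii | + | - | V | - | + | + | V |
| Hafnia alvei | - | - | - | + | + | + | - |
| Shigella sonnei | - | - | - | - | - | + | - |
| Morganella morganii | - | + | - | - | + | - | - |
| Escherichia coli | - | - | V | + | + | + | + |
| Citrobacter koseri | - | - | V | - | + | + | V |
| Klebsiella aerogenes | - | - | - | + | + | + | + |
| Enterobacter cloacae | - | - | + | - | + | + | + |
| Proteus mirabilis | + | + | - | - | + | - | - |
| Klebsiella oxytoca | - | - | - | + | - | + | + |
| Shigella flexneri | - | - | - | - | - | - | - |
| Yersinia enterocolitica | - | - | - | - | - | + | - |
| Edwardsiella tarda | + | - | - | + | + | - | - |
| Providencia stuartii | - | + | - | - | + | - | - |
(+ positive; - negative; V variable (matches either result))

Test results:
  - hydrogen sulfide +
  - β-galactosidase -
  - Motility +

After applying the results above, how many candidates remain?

Motility +: excludes Shigella sonnei, Klebsiella oxytoca, Shigella flexneri, Yersinia enterocolitica — 11 left.
hydrogen sulfide +: excludes 7 organisms — 4 left.
β-galactosidase -: excludes Citrobacter freundii — 3 left.
Still consistent: Edwardsiella tarda, Proteus mirabilis, Salmonella enterica.

3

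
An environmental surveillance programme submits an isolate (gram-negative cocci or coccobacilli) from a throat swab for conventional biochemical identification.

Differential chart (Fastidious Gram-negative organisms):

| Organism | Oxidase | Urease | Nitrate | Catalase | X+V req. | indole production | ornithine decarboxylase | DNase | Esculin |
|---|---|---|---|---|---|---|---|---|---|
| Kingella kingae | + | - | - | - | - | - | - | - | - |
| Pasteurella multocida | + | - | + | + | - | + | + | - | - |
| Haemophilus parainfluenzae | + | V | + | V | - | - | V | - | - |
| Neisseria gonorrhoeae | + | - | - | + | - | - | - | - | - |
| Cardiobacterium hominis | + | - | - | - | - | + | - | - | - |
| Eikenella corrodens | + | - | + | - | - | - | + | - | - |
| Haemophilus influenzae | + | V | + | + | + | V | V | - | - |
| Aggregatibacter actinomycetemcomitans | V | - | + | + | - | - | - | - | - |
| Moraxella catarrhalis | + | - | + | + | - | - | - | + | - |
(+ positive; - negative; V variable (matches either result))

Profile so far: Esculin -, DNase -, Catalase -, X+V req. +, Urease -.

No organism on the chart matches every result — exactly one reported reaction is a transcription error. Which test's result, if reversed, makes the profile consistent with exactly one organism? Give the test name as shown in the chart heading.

Catalase

As reported, no row in the chart matches all 5 reactions.
Reversing Esculin → still no organism matches.
Reversing Catalase (to +) → unique match: Haemophilus influenzae.
Reversing X+V req. → 4 organisms match (not unique).
Reversing DNase → still no organism matches.
Reversing Urease → still no organism matches.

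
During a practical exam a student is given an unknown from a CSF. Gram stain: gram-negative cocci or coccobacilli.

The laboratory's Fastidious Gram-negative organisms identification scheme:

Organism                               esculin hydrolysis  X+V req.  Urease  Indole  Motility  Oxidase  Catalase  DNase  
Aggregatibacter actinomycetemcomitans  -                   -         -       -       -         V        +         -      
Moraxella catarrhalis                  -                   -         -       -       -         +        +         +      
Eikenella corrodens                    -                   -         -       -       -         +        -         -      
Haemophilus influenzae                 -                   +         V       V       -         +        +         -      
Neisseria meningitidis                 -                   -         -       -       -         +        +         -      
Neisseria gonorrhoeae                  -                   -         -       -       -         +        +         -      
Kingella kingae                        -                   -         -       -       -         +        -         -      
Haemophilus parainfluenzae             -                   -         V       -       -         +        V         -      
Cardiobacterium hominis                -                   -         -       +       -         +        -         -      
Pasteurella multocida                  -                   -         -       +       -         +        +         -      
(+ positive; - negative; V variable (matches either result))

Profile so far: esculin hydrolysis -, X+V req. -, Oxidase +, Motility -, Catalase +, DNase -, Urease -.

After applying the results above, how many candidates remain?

Urease -: all 10 remaining candidates are consistent.
Catalase +: excludes Eikenella corrodens, Kingella kingae, Cardiobacterium hominis — 7 left.
esculin hydrolysis -: all 7 remaining candidates are consistent.
Oxidase +: all 7 remaining candidates are consistent.
DNase -: excludes Moraxella catarrhalis — 6 left.
Motility -: all 6 remaining candidates are consistent.
X+V req. -: excludes Haemophilus influenzae — 5 left.
Still consistent: Aggregatibacter actinomycetemcomitans, Haemophilus parainfluenzae, Neisseria gonorrhoeae, Neisseria meningitidis, Pasteurella multocida.

5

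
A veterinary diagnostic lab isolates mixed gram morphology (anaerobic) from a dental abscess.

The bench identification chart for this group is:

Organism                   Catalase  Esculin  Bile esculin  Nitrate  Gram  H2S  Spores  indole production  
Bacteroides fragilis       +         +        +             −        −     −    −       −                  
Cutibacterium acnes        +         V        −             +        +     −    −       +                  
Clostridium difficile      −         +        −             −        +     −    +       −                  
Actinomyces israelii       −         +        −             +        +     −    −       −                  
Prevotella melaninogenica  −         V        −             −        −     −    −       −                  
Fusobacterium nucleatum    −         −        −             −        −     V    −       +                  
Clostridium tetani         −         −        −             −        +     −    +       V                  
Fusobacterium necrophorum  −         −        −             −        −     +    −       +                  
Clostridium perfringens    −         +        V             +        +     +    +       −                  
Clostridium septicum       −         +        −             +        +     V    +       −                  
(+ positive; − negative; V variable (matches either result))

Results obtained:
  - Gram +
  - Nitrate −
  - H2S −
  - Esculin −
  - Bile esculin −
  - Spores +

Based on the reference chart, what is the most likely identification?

Clostridium tetani

Gram +: excludes Bacteroides fragilis, Prevotella melaninogenica, Fusobacterium nucleatum, Fusobacterium necrophorum — 6 left.
Nitrate −: excludes Cutibacterium acnes, Actinomyces israelii, Clostridium perfringens, Clostridium septicum — 2 left.
H2S −: all 2 remaining candidates are consistent.
Esculin −: excludes Clostridium difficile — 1 left.
Bile esculin −: the one remaining candidate is consistent.
Spores +: the one remaining candidate is consistent.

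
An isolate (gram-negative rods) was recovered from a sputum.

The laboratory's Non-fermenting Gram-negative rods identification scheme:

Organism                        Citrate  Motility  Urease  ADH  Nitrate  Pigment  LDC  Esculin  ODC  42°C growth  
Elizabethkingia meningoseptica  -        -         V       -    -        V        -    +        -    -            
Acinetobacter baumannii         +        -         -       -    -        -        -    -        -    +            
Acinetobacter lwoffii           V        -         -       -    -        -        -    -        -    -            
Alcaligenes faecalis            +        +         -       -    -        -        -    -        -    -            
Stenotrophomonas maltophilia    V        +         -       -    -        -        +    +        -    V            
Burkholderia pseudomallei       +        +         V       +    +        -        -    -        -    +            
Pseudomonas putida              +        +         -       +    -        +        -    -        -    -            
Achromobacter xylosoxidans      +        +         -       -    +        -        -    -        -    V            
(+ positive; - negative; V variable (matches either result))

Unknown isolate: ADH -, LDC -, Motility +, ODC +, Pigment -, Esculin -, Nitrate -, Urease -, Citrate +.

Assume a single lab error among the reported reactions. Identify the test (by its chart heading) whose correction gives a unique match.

ODC

As reported, no row in the chart matches all 9 reactions.
Reversing Motility → still no organism matches.
Reversing ADH → still no organism matches.
Reversing Urease → still no organism matches.
Reversing Esculin → still no organism matches.
Reversing Nitrate → still no organism matches.
Reversing Pigment → still no organism matches.
Reversing LDC → still no organism matches.
Reversing ODC (to -) → unique match: Alcaligenes faecalis.
Reversing Citrate → still no organism matches.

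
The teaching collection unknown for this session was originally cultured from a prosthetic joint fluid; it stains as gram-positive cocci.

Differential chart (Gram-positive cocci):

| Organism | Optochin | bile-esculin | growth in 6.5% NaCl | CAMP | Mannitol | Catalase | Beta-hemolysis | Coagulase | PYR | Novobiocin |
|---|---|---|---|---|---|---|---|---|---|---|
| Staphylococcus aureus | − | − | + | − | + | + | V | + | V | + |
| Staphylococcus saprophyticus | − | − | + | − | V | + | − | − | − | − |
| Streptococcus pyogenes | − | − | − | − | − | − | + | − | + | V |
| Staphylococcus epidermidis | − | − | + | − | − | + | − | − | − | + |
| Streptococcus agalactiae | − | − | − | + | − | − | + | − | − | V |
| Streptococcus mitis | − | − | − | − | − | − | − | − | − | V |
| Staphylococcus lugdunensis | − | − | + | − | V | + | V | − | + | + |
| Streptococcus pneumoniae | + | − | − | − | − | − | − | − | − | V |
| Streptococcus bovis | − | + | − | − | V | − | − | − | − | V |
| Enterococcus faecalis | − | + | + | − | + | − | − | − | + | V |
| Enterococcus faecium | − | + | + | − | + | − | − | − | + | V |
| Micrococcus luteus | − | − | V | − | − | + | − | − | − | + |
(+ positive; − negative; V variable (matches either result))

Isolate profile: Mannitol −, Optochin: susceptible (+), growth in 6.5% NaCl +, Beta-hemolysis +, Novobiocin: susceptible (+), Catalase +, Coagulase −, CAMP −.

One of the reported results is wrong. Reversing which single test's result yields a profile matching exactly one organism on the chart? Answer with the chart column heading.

As reported, no row in the chart matches all 8 reactions.
Reversing Catalase → still no organism matches.
Reversing Novobiocin → still no organism matches.
Reversing Mannitol → still no organism matches.
Reversing growth in 6.5% NaCl → still no organism matches.
Reversing Coagulase → still no organism matches.
Reversing Beta-hemolysis → still no organism matches.
Reversing Optochin (to −) → unique match: Staphylococcus lugdunensis.
Reversing CAMP → still no organism matches.

Optochin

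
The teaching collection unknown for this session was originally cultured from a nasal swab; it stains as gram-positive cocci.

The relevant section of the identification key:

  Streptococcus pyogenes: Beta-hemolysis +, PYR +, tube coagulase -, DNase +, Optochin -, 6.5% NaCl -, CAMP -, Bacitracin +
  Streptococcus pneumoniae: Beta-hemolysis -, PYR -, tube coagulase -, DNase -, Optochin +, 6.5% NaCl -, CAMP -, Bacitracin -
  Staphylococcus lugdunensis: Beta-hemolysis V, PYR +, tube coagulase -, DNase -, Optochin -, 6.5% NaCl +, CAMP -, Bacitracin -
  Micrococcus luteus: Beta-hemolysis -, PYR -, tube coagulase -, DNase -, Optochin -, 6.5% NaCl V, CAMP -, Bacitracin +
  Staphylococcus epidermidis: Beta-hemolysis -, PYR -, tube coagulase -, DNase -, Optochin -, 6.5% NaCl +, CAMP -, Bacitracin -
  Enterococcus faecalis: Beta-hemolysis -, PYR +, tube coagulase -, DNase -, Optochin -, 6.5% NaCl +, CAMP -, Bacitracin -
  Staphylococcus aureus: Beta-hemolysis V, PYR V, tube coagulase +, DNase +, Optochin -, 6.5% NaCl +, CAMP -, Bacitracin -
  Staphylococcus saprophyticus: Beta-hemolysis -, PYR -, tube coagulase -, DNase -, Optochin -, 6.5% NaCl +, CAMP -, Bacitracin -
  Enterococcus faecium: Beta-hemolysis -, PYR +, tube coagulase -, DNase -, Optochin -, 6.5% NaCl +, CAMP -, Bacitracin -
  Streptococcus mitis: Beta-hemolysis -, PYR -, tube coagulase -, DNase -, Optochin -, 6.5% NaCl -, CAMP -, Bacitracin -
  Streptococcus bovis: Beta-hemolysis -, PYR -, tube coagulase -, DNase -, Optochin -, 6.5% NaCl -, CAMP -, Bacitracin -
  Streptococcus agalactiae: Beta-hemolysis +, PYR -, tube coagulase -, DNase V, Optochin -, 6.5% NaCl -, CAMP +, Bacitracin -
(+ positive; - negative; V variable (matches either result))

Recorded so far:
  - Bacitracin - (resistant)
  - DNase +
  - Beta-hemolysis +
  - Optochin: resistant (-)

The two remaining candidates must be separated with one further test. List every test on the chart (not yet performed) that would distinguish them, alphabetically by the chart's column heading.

6.5% NaCl, CAMP, tube coagulase

Beta-hemolysis +: excludes 8 organisms — 4 left.
Optochin -: all 4 remaining candidates are consistent.
Bacitracin -: excludes Streptococcus pyogenes — 3 left.
DNase +: excludes Staphylococcus lugdunensis — 2 left.
Two candidates remain: Staphylococcus aureus and Streptococcus agalactiae.
  PYR: V vs - — variable for at least one, does not separate.
  tube coagulase: Staphylococcus aureus +, Streptococcus agalactiae - — discriminates.
  6.5% NaCl: Staphylococcus aureus +, Streptococcus agalactiae - — discriminates.
  CAMP: Staphylococcus aureus -, Streptococcus agalactiae + — discriminates.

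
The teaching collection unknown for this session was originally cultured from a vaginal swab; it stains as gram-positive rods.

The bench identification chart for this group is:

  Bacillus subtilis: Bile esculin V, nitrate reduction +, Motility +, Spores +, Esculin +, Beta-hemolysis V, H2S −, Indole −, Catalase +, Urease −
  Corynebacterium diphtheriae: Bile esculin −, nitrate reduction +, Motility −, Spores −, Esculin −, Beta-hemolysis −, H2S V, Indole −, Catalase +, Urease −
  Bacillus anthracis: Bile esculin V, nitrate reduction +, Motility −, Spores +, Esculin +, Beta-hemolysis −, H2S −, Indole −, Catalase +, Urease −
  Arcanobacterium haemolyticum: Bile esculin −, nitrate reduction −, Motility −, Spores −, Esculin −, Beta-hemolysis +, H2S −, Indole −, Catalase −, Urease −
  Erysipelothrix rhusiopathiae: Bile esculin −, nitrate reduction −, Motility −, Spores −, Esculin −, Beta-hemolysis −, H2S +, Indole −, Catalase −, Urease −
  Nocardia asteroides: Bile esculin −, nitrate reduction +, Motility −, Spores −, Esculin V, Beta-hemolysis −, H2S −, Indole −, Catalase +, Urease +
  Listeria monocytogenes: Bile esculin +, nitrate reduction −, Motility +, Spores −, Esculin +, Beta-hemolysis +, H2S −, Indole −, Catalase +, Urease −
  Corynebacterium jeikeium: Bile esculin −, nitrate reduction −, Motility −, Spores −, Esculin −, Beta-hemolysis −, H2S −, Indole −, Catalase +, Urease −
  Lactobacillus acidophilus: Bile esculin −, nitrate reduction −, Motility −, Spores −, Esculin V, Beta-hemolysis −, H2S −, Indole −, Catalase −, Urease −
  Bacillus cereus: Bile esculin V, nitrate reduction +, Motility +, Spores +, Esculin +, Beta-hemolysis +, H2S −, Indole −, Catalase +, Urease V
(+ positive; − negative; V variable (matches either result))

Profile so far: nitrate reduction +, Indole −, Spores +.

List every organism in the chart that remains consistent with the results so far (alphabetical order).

nitrate reduction +: excludes 5 organisms — 5 left.
Spores +: excludes Corynebacterium diphtheriae, Nocardia asteroides — 3 left.
Indole −: all 3 remaining candidates are consistent.

Bacillus anthracis, Bacillus cereus, Bacillus subtilis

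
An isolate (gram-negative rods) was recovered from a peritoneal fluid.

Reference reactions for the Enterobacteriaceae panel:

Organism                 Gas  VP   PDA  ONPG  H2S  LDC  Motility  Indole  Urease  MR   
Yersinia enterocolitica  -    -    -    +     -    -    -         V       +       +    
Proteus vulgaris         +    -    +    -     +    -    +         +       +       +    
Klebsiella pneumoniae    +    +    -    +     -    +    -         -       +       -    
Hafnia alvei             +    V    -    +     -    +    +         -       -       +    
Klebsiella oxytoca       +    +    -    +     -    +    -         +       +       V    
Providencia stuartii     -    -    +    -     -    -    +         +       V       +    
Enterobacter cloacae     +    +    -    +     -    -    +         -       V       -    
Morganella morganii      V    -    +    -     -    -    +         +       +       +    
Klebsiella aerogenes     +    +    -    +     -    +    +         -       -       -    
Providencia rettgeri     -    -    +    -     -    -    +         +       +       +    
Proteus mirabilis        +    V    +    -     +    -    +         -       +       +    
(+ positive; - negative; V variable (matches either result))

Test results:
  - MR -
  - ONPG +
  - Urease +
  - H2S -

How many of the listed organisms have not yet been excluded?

3

ONPG +: excludes 5 organisms — 6 left.
Urease +: excludes Hafnia alvei, Klebsiella aerogenes — 4 left.
H2S -: all 4 remaining candidates are consistent.
MR -: excludes Yersinia enterocolitica — 3 left.
Still consistent: Enterobacter cloacae, Klebsiella oxytoca, Klebsiella pneumoniae.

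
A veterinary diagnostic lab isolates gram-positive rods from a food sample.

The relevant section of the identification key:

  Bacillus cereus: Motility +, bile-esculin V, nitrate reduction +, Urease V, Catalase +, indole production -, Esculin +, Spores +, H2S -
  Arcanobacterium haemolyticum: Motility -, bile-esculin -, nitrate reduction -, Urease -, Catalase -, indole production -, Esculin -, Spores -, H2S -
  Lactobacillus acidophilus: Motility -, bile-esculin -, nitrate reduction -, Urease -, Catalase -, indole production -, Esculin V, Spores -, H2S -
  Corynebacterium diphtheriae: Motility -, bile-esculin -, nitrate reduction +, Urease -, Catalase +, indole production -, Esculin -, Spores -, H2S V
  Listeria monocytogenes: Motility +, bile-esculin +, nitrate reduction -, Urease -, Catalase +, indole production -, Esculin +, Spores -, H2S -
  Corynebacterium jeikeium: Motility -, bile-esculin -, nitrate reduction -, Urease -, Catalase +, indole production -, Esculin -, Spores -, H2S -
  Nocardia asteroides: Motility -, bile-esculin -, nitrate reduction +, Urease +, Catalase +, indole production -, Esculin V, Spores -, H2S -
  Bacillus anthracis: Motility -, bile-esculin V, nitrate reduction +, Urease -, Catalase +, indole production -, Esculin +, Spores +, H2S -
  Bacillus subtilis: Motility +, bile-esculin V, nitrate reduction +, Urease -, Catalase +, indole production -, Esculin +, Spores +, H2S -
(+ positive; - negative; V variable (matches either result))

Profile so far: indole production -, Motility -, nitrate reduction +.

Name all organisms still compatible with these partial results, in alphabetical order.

Bacillus anthracis, Corynebacterium diphtheriae, Nocardia asteroides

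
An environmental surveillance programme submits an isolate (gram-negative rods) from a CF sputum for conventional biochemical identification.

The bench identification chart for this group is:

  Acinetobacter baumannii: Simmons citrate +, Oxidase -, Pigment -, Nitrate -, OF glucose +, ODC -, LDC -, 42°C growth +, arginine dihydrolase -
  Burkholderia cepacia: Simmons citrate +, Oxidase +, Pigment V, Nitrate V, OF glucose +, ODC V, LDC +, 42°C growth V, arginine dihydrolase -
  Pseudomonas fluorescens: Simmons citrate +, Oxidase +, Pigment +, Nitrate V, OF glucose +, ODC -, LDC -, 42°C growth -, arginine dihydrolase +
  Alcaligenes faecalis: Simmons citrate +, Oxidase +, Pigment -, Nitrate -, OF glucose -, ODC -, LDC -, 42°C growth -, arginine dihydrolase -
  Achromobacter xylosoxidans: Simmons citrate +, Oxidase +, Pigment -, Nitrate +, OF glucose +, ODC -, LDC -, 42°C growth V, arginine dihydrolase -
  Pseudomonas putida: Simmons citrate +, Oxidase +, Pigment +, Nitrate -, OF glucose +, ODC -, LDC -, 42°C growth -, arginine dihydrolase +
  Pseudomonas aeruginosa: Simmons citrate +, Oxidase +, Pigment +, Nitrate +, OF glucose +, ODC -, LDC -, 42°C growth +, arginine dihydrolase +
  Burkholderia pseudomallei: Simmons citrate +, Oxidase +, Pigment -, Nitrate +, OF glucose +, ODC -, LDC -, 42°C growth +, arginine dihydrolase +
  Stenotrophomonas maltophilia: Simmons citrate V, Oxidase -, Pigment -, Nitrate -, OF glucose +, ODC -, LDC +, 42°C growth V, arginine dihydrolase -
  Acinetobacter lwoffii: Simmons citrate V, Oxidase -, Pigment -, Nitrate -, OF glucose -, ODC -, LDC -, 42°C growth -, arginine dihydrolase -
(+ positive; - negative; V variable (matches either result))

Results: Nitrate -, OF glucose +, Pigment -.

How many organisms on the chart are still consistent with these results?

3

OF glucose +: excludes Alcaligenes faecalis, Acinetobacter lwoffii — 8 left.
Pigment -: excludes Pseudomonas fluorescens, Pseudomonas putida, Pseudomonas aeruginosa — 5 left.
Nitrate -: excludes Achromobacter xylosoxidans, Burkholderia pseudomallei — 3 left.
Still consistent: Acinetobacter baumannii, Burkholderia cepacia, Stenotrophomonas maltophilia.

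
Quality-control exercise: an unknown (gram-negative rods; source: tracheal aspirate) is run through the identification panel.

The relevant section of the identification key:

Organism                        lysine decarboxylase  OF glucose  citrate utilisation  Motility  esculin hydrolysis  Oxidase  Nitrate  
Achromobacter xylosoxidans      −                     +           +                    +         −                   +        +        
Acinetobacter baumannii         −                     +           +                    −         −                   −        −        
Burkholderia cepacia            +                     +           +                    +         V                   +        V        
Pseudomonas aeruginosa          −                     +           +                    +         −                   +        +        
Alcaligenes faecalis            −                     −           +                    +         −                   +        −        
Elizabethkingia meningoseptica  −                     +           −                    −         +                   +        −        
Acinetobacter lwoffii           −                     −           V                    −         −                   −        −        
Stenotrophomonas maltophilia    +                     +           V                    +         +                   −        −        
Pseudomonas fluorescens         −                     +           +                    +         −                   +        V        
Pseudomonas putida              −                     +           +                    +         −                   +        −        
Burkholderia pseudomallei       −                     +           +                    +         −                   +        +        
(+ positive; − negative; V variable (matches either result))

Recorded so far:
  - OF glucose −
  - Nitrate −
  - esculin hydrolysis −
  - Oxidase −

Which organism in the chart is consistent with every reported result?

Nitrate −: excludes Achromobacter xylosoxidans, Pseudomonas aeruginosa, Burkholderia pseudomallei — 8 left.
Oxidase −: excludes 5 organisms — 3 left.
esculin hydrolysis −: excludes Stenotrophomonas maltophilia — 2 left.
OF glucose −: excludes Acinetobacter baumannii — 1 left.

Acinetobacter lwoffii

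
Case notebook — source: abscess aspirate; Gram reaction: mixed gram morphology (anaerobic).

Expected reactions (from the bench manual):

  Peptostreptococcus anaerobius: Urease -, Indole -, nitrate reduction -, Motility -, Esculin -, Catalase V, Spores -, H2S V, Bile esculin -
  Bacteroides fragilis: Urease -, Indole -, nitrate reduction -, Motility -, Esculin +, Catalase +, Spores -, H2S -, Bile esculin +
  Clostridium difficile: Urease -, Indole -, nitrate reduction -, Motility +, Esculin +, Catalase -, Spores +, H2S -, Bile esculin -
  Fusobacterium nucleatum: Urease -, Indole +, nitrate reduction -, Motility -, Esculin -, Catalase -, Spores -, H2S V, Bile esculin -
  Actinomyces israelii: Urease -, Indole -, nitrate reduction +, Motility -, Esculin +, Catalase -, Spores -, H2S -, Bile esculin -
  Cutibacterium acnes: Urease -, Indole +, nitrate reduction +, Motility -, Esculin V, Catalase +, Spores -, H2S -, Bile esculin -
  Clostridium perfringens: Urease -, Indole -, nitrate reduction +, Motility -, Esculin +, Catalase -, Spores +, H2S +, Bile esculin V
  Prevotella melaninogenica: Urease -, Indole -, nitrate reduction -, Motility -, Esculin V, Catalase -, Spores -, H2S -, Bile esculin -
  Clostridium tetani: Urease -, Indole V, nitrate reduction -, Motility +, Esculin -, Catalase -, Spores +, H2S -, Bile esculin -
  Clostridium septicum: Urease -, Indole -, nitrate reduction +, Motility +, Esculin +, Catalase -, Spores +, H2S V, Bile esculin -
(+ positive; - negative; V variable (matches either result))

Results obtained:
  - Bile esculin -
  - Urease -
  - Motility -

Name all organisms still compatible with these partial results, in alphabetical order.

Urease -: all 10 remaining candidates are consistent.
Motility -: excludes Clostridium difficile, Clostridium tetani, Clostridium septicum — 7 left.
Bile esculin -: excludes Bacteroides fragilis — 6 left.

Actinomyces israelii, Clostridium perfringens, Cutibacterium acnes, Fusobacterium nucleatum, Peptostreptococcus anaerobius, Prevotella melaninogenica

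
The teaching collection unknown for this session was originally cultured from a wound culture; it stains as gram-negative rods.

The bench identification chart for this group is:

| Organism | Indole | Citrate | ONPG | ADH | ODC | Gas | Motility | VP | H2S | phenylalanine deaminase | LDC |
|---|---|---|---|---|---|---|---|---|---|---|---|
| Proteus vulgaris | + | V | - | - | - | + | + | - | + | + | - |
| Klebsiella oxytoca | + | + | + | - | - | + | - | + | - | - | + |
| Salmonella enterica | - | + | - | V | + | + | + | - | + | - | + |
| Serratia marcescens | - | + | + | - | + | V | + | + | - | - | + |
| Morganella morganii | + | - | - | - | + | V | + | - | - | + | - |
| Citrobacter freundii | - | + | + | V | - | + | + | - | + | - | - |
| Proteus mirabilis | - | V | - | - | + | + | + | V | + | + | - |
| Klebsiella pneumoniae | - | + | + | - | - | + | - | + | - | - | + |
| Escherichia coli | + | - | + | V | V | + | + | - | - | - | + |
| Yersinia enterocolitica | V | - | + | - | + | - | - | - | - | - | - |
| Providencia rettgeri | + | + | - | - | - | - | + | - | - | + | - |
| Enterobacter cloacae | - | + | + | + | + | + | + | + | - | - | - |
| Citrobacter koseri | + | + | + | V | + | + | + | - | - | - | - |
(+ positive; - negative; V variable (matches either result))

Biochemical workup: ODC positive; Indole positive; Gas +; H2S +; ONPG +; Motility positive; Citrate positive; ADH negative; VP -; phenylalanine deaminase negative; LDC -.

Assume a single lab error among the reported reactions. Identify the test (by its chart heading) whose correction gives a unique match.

As reported, no row in the chart matches all 11 reactions.
Reversing Citrate → still no organism matches.
Reversing H2S (to -) → unique match: Citrobacter koseri.
Reversing Motility → still no organism matches.
Reversing Indole → still no organism matches.
Reversing ONPG → still no organism matches.
Reversing phenylalanine deaminase → still no organism matches.
Reversing LDC → still no organism matches.
Reversing VP → still no organism matches.
Reversing ADH → still no organism matches.
Reversing Gas → still no organism matches.
Reversing ODC → still no organism matches.

H2S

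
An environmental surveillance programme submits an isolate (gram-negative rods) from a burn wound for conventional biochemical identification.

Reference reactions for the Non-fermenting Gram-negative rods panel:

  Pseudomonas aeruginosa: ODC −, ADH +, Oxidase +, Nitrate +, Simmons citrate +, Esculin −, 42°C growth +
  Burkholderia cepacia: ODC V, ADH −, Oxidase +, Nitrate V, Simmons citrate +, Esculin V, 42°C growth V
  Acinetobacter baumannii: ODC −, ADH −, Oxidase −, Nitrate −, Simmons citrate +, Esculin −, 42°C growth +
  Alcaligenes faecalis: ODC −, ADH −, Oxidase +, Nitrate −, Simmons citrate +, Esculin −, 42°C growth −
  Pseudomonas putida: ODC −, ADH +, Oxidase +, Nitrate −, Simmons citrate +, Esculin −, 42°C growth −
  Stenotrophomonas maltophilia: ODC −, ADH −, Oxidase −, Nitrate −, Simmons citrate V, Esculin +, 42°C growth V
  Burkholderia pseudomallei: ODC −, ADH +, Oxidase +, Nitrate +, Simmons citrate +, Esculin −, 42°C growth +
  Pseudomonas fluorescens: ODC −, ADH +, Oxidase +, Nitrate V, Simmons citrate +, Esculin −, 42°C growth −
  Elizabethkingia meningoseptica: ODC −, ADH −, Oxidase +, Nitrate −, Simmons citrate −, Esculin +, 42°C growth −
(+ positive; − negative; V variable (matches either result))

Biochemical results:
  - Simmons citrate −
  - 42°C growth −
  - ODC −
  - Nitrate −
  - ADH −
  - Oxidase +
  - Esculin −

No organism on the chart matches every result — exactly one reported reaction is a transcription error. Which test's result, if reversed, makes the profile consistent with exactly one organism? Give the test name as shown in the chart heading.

As reported, no row in the chart matches all 7 reactions.
Reversing ADH → still no organism matches.
Reversing Simmons citrate → 2 organisms match (not unique).
Reversing ODC → still no organism matches.
Reversing Esculin (to +) → unique match: Elizabethkingia meningoseptica.
Reversing Oxidase → still no organism matches.
Reversing 42°C growth → still no organism matches.
Reversing Nitrate → still no organism matches.

Esculin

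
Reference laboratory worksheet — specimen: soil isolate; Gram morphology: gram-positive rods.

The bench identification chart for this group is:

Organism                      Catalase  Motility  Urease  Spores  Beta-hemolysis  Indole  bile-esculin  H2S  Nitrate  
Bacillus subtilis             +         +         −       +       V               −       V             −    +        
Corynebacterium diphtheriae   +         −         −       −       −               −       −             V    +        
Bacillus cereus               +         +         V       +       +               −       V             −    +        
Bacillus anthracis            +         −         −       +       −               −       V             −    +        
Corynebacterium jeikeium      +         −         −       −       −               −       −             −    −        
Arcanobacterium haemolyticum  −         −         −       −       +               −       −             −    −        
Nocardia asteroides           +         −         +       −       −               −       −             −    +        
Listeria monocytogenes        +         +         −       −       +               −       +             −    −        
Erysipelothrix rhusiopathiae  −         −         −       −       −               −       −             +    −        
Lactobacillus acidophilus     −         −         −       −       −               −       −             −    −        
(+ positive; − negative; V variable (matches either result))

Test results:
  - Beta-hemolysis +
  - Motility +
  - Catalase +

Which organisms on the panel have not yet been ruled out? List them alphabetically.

Beta-hemolysis +: excludes 6 organisms — 4 left.
Catalase +: excludes Arcanobacterium haemolyticum — 3 left.
Motility +: all 3 remaining candidates are consistent.

Bacillus cereus, Bacillus subtilis, Listeria monocytogenes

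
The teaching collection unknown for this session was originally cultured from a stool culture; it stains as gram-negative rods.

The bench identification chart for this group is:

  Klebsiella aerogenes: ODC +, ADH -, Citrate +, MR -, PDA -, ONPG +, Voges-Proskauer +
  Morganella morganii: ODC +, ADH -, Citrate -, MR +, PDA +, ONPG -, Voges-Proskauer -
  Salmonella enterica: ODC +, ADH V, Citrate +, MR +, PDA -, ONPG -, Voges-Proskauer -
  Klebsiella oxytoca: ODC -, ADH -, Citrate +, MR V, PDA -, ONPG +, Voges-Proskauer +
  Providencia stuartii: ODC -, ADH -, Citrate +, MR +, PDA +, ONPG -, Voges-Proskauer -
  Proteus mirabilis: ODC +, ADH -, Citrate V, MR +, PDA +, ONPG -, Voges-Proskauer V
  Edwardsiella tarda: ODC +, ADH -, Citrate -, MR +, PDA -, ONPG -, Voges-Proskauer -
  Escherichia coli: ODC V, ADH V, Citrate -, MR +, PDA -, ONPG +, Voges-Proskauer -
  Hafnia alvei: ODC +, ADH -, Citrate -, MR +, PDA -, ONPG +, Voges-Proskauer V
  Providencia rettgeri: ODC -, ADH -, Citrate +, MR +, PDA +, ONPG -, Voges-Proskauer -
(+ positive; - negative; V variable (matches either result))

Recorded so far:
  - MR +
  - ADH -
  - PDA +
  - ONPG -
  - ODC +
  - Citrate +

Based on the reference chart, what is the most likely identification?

Proteus mirabilis

PDA +: excludes 6 organisms — 4 left.
ONPG -: all 4 remaining candidates are consistent.
MR +: all 4 remaining candidates are consistent.
ODC +: excludes Providencia stuartii, Providencia rettgeri — 2 left.
ADH -: all 2 remaining candidates are consistent.
Citrate +: excludes Morganella morganii — 1 left.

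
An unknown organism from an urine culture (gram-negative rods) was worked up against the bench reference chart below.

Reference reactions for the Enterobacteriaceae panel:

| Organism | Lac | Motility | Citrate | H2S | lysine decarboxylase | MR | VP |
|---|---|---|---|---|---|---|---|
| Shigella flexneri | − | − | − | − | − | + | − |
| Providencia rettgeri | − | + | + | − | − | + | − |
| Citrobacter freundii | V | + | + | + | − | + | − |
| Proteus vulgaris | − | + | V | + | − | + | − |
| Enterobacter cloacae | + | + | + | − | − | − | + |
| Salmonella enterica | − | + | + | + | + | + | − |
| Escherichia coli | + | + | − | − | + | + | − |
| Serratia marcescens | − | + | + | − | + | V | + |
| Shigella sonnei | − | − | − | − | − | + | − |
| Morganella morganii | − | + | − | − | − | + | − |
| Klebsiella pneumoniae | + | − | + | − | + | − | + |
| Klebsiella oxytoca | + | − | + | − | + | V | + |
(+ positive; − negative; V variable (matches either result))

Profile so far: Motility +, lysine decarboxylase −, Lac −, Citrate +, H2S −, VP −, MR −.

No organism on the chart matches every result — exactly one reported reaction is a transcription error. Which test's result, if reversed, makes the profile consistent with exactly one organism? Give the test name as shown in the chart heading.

As reported, no row in the chart matches all 7 reactions.
Reversing lysine decarboxylase → still no organism matches.
Reversing Lac → still no organism matches.
Reversing MR (to +) → unique match: Providencia rettgeri.
Reversing H2S → still no organism matches.
Reversing Citrate → still no organism matches.
Reversing VP → still no organism matches.
Reversing Motility → still no organism matches.

MR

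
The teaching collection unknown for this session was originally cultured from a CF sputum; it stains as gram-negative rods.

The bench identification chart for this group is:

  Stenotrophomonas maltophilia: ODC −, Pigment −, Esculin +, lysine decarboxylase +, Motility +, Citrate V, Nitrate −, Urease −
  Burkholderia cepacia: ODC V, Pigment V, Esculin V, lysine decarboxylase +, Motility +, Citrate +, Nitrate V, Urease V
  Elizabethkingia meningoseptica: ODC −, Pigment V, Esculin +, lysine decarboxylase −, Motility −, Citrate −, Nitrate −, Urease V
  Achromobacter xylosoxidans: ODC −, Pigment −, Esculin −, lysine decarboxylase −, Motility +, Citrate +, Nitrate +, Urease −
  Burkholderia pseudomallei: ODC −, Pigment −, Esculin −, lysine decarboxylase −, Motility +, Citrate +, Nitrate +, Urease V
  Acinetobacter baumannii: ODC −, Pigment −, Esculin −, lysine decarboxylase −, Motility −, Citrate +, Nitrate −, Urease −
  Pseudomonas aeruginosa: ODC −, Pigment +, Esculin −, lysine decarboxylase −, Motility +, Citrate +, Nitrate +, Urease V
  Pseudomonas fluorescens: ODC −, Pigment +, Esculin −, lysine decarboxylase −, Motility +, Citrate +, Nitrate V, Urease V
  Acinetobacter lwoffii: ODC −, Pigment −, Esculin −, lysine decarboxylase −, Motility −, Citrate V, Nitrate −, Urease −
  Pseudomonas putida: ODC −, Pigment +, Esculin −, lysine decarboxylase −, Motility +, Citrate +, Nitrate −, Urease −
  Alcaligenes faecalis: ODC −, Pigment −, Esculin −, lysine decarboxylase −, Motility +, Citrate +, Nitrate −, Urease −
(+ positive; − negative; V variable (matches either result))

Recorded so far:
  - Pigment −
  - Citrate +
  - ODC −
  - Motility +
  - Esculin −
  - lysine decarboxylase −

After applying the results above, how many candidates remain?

Citrate +: excludes Elizabethkingia meningoseptica — 10 left.
Motility +: excludes Acinetobacter baumannii, Acinetobacter lwoffii — 8 left.
ODC −: all 8 remaining candidates are consistent.
Pigment −: excludes Pseudomonas aeruginosa, Pseudomonas fluorescens, Pseudomonas putida — 5 left.
Esculin −: excludes Stenotrophomonas maltophilia — 4 left.
lysine decarboxylase −: excludes Burkholderia cepacia — 3 left.
Still consistent: Achromobacter xylosoxidans, Alcaligenes faecalis, Burkholderia pseudomallei.

3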